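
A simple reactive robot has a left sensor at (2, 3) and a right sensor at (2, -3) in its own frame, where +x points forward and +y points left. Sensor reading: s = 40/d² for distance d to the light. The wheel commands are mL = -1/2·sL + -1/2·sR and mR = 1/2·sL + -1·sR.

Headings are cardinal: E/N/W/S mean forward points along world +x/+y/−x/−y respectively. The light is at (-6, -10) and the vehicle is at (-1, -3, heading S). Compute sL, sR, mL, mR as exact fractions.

40/89 40/29 -2360/2581 -2980/2581

left sensor world pos  = (2, -5); dL² = 89
right sensor world pos = (-4, -5); dR² = 29
sL = 40/89 = 40/89
sR = 40/29 = 40/29
mL = -1/2·sL + -1/2·sR = -2360/2581
mR = 1/2·sL + -1·sR = -2980/2581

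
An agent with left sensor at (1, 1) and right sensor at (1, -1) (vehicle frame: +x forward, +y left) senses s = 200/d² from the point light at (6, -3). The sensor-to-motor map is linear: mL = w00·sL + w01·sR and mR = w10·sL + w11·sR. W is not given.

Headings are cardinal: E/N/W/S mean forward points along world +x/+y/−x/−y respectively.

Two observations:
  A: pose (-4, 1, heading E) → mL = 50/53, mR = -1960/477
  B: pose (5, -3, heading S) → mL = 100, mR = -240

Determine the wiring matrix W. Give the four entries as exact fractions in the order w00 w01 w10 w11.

1/2 0 -1 -1

obs A: pose=(-4,1,E) → sL=100/53, sR=20/9, mL=50/53, mR=-1960/477
obs B: pose=(5,-3,S) → sL=200, sR=40, mL=100, mR=-240
sensor matrix S = [[100/53, 20/9], [200, 40]]; det S = -176000/477
solve [mL_A; mL_B] = S·[w00; w01] and [mR_A; mR_B] = S·[w10; w11]:
  w00 = 1/2, w01 = 0, w10 = -1, w11 = -1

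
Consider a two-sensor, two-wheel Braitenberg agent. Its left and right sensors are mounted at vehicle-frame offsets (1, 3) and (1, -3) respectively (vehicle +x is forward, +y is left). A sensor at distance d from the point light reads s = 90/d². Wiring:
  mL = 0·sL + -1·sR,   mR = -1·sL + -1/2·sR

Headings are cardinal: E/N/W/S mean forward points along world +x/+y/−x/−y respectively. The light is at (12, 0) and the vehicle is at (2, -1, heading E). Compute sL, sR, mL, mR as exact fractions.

18/17 90/97 -90/97 -2511/1649

left sensor world pos  = (3, 2); dL² = 85
right sensor world pos = (3, -4); dR² = 97
sL = 90/85 = 18/17
sR = 90/97 = 90/97
mL = 0·sL + -1·sR = -90/97
mR = -1·sL + -1/2·sR = -2511/1649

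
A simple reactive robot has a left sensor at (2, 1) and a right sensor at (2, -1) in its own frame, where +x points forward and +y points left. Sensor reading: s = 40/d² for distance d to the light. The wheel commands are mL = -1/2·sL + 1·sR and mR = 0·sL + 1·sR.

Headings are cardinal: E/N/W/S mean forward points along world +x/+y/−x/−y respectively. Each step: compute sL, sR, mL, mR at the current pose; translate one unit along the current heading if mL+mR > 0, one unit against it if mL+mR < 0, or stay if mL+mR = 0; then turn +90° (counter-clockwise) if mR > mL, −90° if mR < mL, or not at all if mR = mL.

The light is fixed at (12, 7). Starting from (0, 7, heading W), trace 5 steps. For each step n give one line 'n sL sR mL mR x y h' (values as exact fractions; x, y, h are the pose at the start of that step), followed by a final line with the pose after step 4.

0 40/197 40/197 20/197 40/197 0 7 W
1 10/37 1/5 12/185 1/5 -1 7 S
2 40/121 8/25 468/3025 8/25 -1 6 E
3 4/17 20/61 218/1037 20/61 0 6 N
4 40/197 40/197 20/197 40/197 0 7 W
final -1 7 S

n=0: pose=(0,7,W); sL=40/197, sR=40/197; mL=20/197, mR=40/197; mL+mR=60/197 → advance +1; mR−mL=20/197 → turn +1·90°
n=1: pose=(-1,7,S); sL=10/37, sR=1/5; mL=12/185, mR=1/5; mL+mR=49/185 → advance +1; mR−mL=5/37 → turn +1·90°
n=2: pose=(-1,6,E); sL=40/121, sR=8/25; mL=468/3025, mR=8/25; mL+mR=1436/3025 → advance +1; mR−mL=20/121 → turn +1·90°
n=3: pose=(0,6,N); sL=4/17, sR=20/61; mL=218/1037, mR=20/61; mL+mR=558/1037 → advance +1; mR−mL=2/17 → turn +1·90°
n=4: pose=(0,7,W); sL=40/197, sR=40/197; mL=20/197, mR=40/197; mL+mR=60/197 → advance +1; mR−mL=20/197 → turn +1·90°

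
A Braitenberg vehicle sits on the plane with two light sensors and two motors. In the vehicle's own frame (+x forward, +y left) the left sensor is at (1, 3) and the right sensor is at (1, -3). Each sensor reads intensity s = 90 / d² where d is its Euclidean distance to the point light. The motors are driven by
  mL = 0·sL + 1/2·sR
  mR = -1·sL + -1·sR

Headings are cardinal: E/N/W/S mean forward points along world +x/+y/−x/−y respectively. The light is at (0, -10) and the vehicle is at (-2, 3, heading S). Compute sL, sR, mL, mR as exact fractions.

left sensor world pos  = (1, 2); dL² = 145
right sensor world pos = (-5, 2); dR² = 169
sL = 90/145 = 18/29
sR = 90/169 = 90/169
mL = 0·sL + 1/2·sR = 45/169
mR = -1·sL + -1·sR = -5652/4901

18/29 90/169 45/169 -5652/4901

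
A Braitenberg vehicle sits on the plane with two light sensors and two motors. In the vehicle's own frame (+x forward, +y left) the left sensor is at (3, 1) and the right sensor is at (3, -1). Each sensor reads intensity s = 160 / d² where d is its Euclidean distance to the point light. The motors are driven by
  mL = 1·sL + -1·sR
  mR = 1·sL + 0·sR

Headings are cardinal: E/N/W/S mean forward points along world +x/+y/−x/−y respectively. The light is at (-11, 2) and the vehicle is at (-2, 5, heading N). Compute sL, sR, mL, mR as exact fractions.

left sensor world pos  = (-3, 8); dL² = 100
right sensor world pos = (-1, 8); dR² = 136
sL = 160/100 = 8/5
sR = 160/136 = 20/17
mL = 1·sL + -1·sR = 36/85
mR = 1·sL + 0·sR = 8/5

8/5 20/17 36/85 8/5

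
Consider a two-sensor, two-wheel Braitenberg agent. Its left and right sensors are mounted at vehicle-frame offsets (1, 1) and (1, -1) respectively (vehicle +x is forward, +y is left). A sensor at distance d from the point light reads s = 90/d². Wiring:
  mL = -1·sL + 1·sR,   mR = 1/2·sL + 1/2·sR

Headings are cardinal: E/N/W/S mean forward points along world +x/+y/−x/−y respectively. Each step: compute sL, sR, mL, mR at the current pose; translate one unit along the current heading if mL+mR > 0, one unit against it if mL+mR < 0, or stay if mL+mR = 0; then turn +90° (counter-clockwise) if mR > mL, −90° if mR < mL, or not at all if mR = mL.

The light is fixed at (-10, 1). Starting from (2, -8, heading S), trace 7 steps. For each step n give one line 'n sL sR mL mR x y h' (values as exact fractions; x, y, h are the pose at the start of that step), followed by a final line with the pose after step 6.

n=0: pose=(2,-8,S); sL=90/269, sR=90/221; mL=4320/59449, mR=22050/59449; mL+mR=26370/59449 → advance +1; mR−mL=17730/59449 → turn +1·90°
n=1: pose=(2,-9,E); sL=9/25, sR=9/29; mL=-36/725, mR=243/725; mL+mR=207/725 → advance +1; mR−mL=279/725 → turn +1·90°
n=2: pose=(3,-9,N); sL=2/5, sR=90/277; mL=-104/1385, mR=502/1385; mL+mR=398/1385 → advance +1; mR−mL=606/1385 → turn +1·90°
n=3: pose=(3,-8,W); sL=45/122, sR=45/104; mL=405/6344, mR=5085/12688; mL+mR=5895/12688 → advance +1; mR−mL=4275/12688 → turn +1·90°
n=4: pose=(2,-8,S); sL=90/269, sR=90/221; mL=4320/59449, mR=22050/59449; mL+mR=26370/59449 → advance +1; mR−mL=17730/59449 → turn +1·90°
n=5: pose=(2,-9,E); sL=9/25, sR=9/29; mL=-36/725, mR=243/725; mL+mR=207/725 → advance +1; mR−mL=279/725 → turn +1·90°
n=6: pose=(3,-9,N); sL=2/5, sR=90/277; mL=-104/1385, mR=502/1385; mL+mR=398/1385 → advance +1; mR−mL=606/1385 → turn +1·90°

0 90/269 90/221 4320/59449 22050/59449 2 -8 S
1 9/25 9/29 -36/725 243/725 2 -9 E
2 2/5 90/277 -104/1385 502/1385 3 -9 N
3 45/122 45/104 405/6344 5085/12688 3 -8 W
4 90/269 90/221 4320/59449 22050/59449 2 -8 S
5 9/25 9/29 -36/725 243/725 2 -9 E
6 2/5 90/277 -104/1385 502/1385 3 -9 N
final 3 -8 W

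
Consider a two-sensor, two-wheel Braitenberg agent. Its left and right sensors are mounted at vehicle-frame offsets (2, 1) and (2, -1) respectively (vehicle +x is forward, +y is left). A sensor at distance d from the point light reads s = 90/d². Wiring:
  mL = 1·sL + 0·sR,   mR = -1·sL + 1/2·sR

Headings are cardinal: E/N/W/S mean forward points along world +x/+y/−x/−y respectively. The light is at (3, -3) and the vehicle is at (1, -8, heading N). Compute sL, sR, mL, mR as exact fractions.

left sensor world pos  = (0, -6); dL² = 18
right sensor world pos = (2, -6); dR² = 10
sL = 90/18 = 5
sR = 90/10 = 9
mL = 1·sL + 0·sR = 5
mR = -1·sL + 1/2·sR = -1/2

5 9 5 -1/2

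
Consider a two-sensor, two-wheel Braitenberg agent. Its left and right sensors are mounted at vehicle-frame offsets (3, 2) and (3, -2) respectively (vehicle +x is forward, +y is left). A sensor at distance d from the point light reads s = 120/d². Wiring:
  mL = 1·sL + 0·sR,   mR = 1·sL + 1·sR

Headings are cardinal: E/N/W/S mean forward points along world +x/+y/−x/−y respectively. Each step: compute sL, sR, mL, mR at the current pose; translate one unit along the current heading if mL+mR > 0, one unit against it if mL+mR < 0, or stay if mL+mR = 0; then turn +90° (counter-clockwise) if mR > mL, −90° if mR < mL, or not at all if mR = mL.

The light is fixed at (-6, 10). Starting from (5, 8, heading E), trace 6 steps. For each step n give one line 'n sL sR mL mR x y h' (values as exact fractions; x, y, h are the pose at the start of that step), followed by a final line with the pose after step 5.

0 30/49 30/53 30/49 3060/2597 5 8 E
1 120/101 120/197 120/101 35760/19897 6 8 N
2 4/3 60/41 4/3 344/123 6 9 W
3 24/37 120/97 24/37 6768/3589 5 9 S
4 30/49 30/53 30/49 3060/2597 5 8 E
5 120/101 120/197 120/101 35760/19897 6 8 N
final 6 9 W

n=0: pose=(5,8,E); sL=30/49, sR=30/53; mL=30/49, mR=3060/2597; mL+mR=4650/2597 → advance +1; mR−mL=30/53 → turn +1·90°
n=1: pose=(6,8,N); sL=120/101, sR=120/197; mL=120/101, mR=35760/19897; mL+mR=59400/19897 → advance +1; mR−mL=120/197 → turn +1·90°
n=2: pose=(6,9,W); sL=4/3, sR=60/41; mL=4/3, mR=344/123; mL+mR=508/123 → advance +1; mR−mL=60/41 → turn +1·90°
n=3: pose=(5,9,S); sL=24/37, sR=120/97; mL=24/37, mR=6768/3589; mL+mR=9096/3589 → advance +1; mR−mL=120/97 → turn +1·90°
n=4: pose=(5,8,E); sL=30/49, sR=30/53; mL=30/49, mR=3060/2597; mL+mR=4650/2597 → advance +1; mR−mL=30/53 → turn +1·90°
n=5: pose=(6,8,N); sL=120/101, sR=120/197; mL=120/101, mR=35760/19897; mL+mR=59400/19897 → advance +1; mR−mL=120/197 → turn +1·90°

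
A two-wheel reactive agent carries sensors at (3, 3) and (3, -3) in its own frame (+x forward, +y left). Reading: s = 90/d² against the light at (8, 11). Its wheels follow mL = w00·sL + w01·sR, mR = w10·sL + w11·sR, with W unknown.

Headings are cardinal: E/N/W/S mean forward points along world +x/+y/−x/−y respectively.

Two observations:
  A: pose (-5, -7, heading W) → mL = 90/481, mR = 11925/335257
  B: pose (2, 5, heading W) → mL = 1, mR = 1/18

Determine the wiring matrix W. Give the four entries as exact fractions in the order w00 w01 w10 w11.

obs A: pose=(-5,-7,W) → sL=90/697, sR=90/481, mL=90/481, mR=11925/335257
obs B: pose=(2,5,W) → sL=5/9, sR=1, mL=1, mR=1/18
sensor matrix S = [[90/697, 90/481], [5/9, 1]]; det S = 8440/335257
solve [mL_A; mL_B] = S·[w00; w01] and [mR_A; mR_B] = S·[w10; w11]:
  w00 = 0, w01 = 1, w10 = 1, w11 = -1/2

0 1 1 -1/2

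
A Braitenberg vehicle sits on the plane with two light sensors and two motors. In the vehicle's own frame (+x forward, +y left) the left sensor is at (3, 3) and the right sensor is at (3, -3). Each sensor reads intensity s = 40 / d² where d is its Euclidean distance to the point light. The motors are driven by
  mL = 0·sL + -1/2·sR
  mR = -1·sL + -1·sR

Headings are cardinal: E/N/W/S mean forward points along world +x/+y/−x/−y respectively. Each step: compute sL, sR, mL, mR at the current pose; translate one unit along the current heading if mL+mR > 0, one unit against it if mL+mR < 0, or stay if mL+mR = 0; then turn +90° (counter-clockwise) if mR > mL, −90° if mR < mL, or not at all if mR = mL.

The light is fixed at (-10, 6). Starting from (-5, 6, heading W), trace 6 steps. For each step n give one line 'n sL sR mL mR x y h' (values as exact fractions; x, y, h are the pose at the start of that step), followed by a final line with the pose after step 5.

0 40/13 40/13 -20/13 -80/13 -5 6 W
1 20/9 4/9 -2/9 -8/3 -4 6 N
2 8/17 40/97 -20/97 -1456/1649 -4 5 E
3 1/2 2 -1 -5/2 -5 5 S
4 40/13 40/13 -20/13 -80/13 -5 6 W
5 20/9 4/9 -2/9 -8/3 -4 6 N
final -4 5 E

n=0: pose=(-5,6,W); sL=40/13, sR=40/13; mL=-20/13, mR=-80/13; mL+mR=-100/13 → advance -1; mR−mL=-60/13 → turn -1·90°
n=1: pose=(-4,6,N); sL=20/9, sR=4/9; mL=-2/9, mR=-8/3; mL+mR=-26/9 → advance -1; mR−mL=-22/9 → turn -1·90°
n=2: pose=(-4,5,E); sL=8/17, sR=40/97; mL=-20/97, mR=-1456/1649; mL+mR=-1796/1649 → advance -1; mR−mL=-1116/1649 → turn -1·90°
n=3: pose=(-5,5,S); sL=1/2, sR=2; mL=-1, mR=-5/2; mL+mR=-7/2 → advance -1; mR−mL=-3/2 → turn -1·90°
n=4: pose=(-5,6,W); sL=40/13, sR=40/13; mL=-20/13, mR=-80/13; mL+mR=-100/13 → advance -1; mR−mL=-60/13 → turn -1·90°
n=5: pose=(-4,6,N); sL=20/9, sR=4/9; mL=-2/9, mR=-8/3; mL+mR=-26/9 → advance -1; mR−mL=-22/9 → turn -1·90°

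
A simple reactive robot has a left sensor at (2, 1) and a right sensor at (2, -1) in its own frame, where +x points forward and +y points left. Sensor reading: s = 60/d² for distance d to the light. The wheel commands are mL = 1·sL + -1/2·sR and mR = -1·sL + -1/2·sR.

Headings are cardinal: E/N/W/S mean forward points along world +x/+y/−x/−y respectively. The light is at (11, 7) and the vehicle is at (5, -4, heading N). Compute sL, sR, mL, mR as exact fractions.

6/13 30/53 123/689 -513/689

left sensor world pos  = (4, -2); dL² = 130
right sensor world pos = (6, -2); dR² = 106
sL = 60/130 = 6/13
sR = 60/106 = 30/53
mL = 1·sL + -1/2·sR = 123/689
mR = -1·sL + -1/2·sR = -513/689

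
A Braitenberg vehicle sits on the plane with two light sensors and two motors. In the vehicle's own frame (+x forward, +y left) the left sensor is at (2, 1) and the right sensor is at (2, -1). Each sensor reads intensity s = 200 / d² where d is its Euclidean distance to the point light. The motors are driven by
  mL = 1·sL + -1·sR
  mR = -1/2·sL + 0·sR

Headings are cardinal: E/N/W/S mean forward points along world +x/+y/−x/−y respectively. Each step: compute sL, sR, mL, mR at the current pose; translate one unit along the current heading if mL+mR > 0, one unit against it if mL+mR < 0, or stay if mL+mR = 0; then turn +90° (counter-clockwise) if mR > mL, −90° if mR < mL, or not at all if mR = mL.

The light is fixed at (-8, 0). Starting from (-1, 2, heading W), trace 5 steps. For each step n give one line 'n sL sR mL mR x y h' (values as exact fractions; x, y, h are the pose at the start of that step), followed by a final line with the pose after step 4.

0 100/13 100/17 400/221 -50/13 -1 2 W
1 40/13 200/97 1280/1261 -20/13 0 2 N
2 25/13 2 -1/13 -25/26 0 1 E
3 40/13 200/37 -1120/481 -20/13 -1 1 S
4 20/9 100/41 -80/369 -10/9 -1 2 E
final -2 2 S

n=0: pose=(-1,2,W); sL=100/13, sR=100/17; mL=400/221, mR=-50/13; mL+mR=-450/221 → advance -1; mR−mL=-1250/221 → turn -1·90°
n=1: pose=(0,2,N); sL=40/13, sR=200/97; mL=1280/1261, mR=-20/13; mL+mR=-660/1261 → advance -1; mR−mL=-3220/1261 → turn -1·90°
n=2: pose=(0,1,E); sL=25/13, sR=2; mL=-1/13, mR=-25/26; mL+mR=-27/26 → advance -1; mR−mL=-23/26 → turn -1·90°
n=3: pose=(-1,1,S); sL=40/13, sR=200/37; mL=-1120/481, mR=-20/13; mL+mR=-1860/481 → advance -1; mR−mL=380/481 → turn +1·90°
n=4: pose=(-1,2,E); sL=20/9, sR=100/41; mL=-80/369, mR=-10/9; mL+mR=-490/369 → advance -1; mR−mL=-110/123 → turn -1·90°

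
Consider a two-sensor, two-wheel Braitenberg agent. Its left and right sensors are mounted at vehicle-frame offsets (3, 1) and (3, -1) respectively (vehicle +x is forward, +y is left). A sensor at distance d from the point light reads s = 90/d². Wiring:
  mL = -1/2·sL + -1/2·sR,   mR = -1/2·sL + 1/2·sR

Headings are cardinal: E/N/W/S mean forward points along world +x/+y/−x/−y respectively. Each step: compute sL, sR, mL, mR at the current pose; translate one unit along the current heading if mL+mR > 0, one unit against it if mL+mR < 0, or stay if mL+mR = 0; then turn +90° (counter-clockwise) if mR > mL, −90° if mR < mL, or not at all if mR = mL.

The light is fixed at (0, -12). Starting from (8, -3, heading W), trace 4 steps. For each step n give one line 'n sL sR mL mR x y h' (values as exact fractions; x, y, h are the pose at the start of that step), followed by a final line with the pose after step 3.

n=0: pose=(8,-3,W); sL=90/89, sR=18/25; mL=-1926/2225, mR=-324/2225; mL+mR=-90/89 → advance -1; mR−mL=18/25 → turn +1·90°
n=1: pose=(9,-3,S); sL=45/68, sR=9/10; mL=-531/680, mR=81/680; mL+mR=-45/68 → advance -1; mR−mL=9/10 → turn +1·90°
n=2: pose=(9,-2,E); sL=18/53, sR=2/5; mL=-98/265, mR=8/265; mL+mR=-18/53 → advance -1; mR−mL=2/5 → turn +1·90°
n=3: pose=(8,-2,N); sL=45/109, sR=9/25; mL=-1053/2725, mR=-72/2725; mL+mR=-45/109 → advance -1; mR−mL=9/25 → turn +1·90°

0 90/89 18/25 -1926/2225 -324/2225 8 -3 W
1 45/68 9/10 -531/680 81/680 9 -3 S
2 18/53 2/5 -98/265 8/265 9 -2 E
3 45/109 9/25 -1053/2725 -72/2725 8 -2 N
final 8 -3 W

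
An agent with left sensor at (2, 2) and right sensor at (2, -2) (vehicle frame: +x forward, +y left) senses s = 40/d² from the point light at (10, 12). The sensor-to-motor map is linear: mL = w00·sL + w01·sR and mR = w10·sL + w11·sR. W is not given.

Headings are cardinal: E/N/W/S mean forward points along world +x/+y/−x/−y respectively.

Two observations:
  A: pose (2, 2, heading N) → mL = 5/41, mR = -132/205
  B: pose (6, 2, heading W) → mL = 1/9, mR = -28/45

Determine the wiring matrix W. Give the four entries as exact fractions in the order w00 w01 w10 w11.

obs A: pose=(2,2,N) → sL=10/41, sR=2/5, mL=5/41, mR=-132/205
obs B: pose=(6,2,W) → sL=2/9, sR=2/5, mL=1/9, mR=-28/45
sensor matrix S = [[10/41, 2/5], [2/9, 2/5]]; det S = 16/1845
solve [mL_A; mL_B] = S·[w00; w01] and [mR_A; mR_B] = S·[w10; w11]:
  w00 = 1/2, w01 = 0, w10 = -1, w11 = -1

1/2 0 -1 -1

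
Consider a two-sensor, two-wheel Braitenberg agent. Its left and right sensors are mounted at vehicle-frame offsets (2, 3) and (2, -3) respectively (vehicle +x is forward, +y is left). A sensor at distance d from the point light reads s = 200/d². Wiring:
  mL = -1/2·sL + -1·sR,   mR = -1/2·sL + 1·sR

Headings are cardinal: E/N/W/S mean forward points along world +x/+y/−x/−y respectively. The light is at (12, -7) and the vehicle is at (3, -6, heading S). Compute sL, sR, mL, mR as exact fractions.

left sensor world pos  = (6, -8); dL² = 37
right sensor world pos = (0, -8); dR² = 145
sL = 200/37 = 200/37
sR = 200/145 = 40/29
mL = -1/2·sL + -1·sR = -4380/1073
mR = -1/2·sL + 1·sR = -1420/1073

200/37 40/29 -4380/1073 -1420/1073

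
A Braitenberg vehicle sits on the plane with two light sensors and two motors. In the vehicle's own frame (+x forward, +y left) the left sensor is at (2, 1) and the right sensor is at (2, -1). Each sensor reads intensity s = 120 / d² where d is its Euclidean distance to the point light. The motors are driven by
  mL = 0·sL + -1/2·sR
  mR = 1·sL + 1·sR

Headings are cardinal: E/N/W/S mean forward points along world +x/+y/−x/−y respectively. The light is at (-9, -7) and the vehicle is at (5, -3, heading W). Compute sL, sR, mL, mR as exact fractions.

40/51 120/169 -60/169 12880/8619

left sensor world pos  = (3, -4); dL² = 153
right sensor world pos = (3, -2); dR² = 169
sL = 120/153 = 40/51
sR = 120/169 = 120/169
mL = 0·sL + -1/2·sR = -60/169
mR = 1·sL + 1·sR = 12880/8619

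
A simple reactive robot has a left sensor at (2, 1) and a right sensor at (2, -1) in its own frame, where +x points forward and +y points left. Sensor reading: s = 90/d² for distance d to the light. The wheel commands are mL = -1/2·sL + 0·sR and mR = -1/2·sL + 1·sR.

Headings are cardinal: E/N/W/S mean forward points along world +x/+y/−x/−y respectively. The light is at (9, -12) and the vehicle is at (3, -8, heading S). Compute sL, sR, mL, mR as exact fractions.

90/29 90/53 -45/29 225/1537

left sensor world pos  = (4, -10); dL² = 29
right sensor world pos = (2, -10); dR² = 53
sL = 90/29 = 90/29
sR = 90/53 = 90/53
mL = -1/2·sL + 0·sR = -45/29
mR = -1/2·sL + 1·sR = 225/1537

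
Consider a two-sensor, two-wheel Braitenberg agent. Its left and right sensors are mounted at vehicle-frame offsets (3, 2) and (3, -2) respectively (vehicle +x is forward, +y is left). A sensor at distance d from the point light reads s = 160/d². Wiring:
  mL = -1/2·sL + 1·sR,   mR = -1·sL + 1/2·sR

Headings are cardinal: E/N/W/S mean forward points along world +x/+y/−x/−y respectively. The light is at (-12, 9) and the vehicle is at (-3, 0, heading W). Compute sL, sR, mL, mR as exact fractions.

160/157 32/17 3664/2669 -208/2669

left sensor world pos  = (-6, -2); dL² = 157
right sensor world pos = (-6, 2); dR² = 85
sL = 160/157 = 160/157
sR = 160/85 = 32/17
mL = -1/2·sL + 1·sR = 3664/2669
mR = -1·sL + 1/2·sR = -208/2669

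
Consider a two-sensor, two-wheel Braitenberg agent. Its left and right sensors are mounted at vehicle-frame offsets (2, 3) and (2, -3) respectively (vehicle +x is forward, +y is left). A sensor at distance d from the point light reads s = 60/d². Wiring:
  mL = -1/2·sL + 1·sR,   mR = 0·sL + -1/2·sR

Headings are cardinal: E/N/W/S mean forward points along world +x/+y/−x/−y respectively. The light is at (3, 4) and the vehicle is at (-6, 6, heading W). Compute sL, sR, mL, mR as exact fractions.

30/61 30/73 735/4453 -15/73

left sensor world pos  = (-8, 3); dL² = 122
right sensor world pos = (-8, 9); dR² = 146
sL = 60/122 = 30/61
sR = 60/146 = 30/73
mL = -1/2·sL + 1·sR = 735/4453
mR = 0·sL + -1/2·sR = -15/73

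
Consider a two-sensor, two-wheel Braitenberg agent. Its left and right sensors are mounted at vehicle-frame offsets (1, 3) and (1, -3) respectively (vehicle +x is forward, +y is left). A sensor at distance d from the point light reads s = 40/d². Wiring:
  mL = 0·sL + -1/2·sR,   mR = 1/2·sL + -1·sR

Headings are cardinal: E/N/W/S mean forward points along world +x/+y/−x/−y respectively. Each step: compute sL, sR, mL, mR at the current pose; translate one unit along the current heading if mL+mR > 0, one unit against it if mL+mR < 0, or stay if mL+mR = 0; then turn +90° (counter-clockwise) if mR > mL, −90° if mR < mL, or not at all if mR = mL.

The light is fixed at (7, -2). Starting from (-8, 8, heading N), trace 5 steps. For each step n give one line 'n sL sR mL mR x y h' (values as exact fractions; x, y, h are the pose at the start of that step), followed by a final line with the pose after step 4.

0 8/89 8/53 -4/53 -500/4717 -8 8 N
1 2/17 5/29 -5/58 -56/493 -8 7 E
2 40/233 8/85 -4/85 -164/19805 -9 7 S
3 20/197 20/137 -10/137 -2570/26989 -9 8 E
4 40/277 40/481 -20/481 -1460/133237 -10 8 S
final -10 9 E

n=0: pose=(-8,8,N); sL=8/89, sR=8/53; mL=-4/53, mR=-500/4717; mL+mR=-856/4717 → advance -1; mR−mL=-144/4717 → turn -1·90°
n=1: pose=(-8,7,E); sL=2/17, sR=5/29; mL=-5/58, mR=-56/493; mL+mR=-197/986 → advance -1; mR−mL=-27/986 → turn -1·90°
n=2: pose=(-9,7,S); sL=40/233, sR=8/85; mL=-4/85, mR=-164/19805; mL+mR=-1096/19805 → advance -1; mR−mL=768/19805 → turn +1·90°
n=3: pose=(-9,8,E); sL=20/197, sR=20/137; mL=-10/137, mR=-2570/26989; mL+mR=-4540/26989 → advance -1; mR−mL=-600/26989 → turn -1·90°
n=4: pose=(-10,8,S); sL=40/277, sR=40/481; mL=-20/481, mR=-1460/133237; mL+mR=-7000/133237 → advance -1; mR−mL=4080/133237 → turn +1·90°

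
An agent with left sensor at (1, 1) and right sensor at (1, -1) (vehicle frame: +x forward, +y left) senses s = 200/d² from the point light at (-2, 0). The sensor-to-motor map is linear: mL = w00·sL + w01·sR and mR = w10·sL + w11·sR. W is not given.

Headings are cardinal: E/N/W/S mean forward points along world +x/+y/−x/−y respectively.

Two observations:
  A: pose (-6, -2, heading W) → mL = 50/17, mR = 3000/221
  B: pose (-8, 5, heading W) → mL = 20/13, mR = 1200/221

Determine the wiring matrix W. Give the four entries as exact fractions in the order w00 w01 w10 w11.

obs A: pose=(-6,-2,W) → sL=100/17, sR=100/13, mL=50/17, mR=3000/221
obs B: pose=(-8,5,W) → sL=40/13, sR=40/17, mL=20/13, mR=1200/221
sensor matrix S = [[100/17, 100/13], [40/13, 40/17]]; det S = -480000/48841
solve [mL_A; mL_B] = S·[w00; w01] and [mR_A; mR_B] = S·[w10; w11]:
  w00 = 1/2, w01 = 0, w10 = 1, w11 = 1

1/2 0 1 1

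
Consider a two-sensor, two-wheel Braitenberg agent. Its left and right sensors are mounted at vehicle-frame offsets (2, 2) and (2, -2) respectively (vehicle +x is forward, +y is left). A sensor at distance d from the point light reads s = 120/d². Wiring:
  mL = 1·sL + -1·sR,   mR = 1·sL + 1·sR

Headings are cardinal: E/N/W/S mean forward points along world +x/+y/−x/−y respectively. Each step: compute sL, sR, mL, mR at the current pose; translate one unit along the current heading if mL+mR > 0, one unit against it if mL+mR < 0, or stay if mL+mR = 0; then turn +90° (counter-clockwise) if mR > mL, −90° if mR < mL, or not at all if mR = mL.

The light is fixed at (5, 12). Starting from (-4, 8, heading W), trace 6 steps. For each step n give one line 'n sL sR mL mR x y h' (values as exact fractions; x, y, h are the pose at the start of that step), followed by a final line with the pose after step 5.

n=0: pose=(-4,8,W); sL=120/157, sR=24/25; mL=-768/3925, mR=6768/3925; mL+mR=240/157 → advance +1; mR−mL=48/25 → turn +1·90°
n=1: pose=(-5,8,S); sL=6/5, sR=2/3; mL=8/15, mR=28/15; mL+mR=12/5 → advance +1; mR−mL=4/3 → turn +1·90°
n=2: pose=(-5,7,E); sL=120/73, sR=120/113; mL=4800/8249, mR=22320/8249; mL+mR=240/73 → advance +1; mR−mL=240/113 → turn +1·90°
n=3: pose=(-4,7,N); sL=12/13, sR=60/29; mL=-432/377, mR=1128/377; mL+mR=24/13 → advance +1; mR−mL=120/29 → turn +1·90°
n=4: pose=(-4,8,W); sL=120/157, sR=24/25; mL=-768/3925, mR=6768/3925; mL+mR=240/157 → advance +1; mR−mL=48/25 → turn +1·90°
n=5: pose=(-5,8,S); sL=6/5, sR=2/3; mL=8/15, mR=28/15; mL+mR=12/5 → advance +1; mR−mL=4/3 → turn +1·90°

0 120/157 24/25 -768/3925 6768/3925 -4 8 W
1 6/5 2/3 8/15 28/15 -5 8 S
2 120/73 120/113 4800/8249 22320/8249 -5 7 E
3 12/13 60/29 -432/377 1128/377 -4 7 N
4 120/157 24/25 -768/3925 6768/3925 -4 8 W
5 6/5 2/3 8/15 28/15 -5 8 S
final -5 7 E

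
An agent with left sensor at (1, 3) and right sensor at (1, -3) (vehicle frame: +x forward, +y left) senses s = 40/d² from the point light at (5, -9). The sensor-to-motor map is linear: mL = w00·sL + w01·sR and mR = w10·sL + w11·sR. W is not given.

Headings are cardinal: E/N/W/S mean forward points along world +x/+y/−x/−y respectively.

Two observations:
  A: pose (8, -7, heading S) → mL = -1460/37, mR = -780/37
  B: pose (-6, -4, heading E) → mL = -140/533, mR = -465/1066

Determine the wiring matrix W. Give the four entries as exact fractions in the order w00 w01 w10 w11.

obs A: pose=(8,-7,S) → sL=40/37, sR=40, mL=-1460/37, mR=-780/37
obs B: pose=(-6,-4,E) → sL=10/41, sR=5/13, mL=-140/533, mR=-465/1066
sensor matrix S = [[40/37, 40], [10/41, 5/13]]; det S = -184200/19721
solve [mL_A; mL_B] = S·[w00; w01] and [mR_A; mR_B] = S·[w10; w11]:
  w00 = 1/2, w01 = -1, w10 = -1, w11 = -1/2

1/2 -1 -1 -1/2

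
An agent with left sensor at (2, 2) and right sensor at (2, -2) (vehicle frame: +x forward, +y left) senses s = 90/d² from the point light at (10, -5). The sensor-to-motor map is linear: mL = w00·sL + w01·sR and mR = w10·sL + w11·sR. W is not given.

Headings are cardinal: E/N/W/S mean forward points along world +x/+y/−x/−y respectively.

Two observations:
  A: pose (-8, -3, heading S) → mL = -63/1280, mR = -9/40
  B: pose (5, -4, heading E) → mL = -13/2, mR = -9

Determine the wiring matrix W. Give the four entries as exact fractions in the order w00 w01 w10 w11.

obs A: pose=(-8,-3,S) → sL=45/128, sR=9/40, mL=-63/1280, mR=-9/40
obs B: pose=(5,-4,E) → sL=5, sR=9, mL=-13/2, mR=-9
sensor matrix S = [[45/128, 9/40], [5, 9]]; det S = 261/128
solve [mL_A; mL_B] = S·[w00; w01] and [mR_A; mR_B] = S·[w10; w11]:
  w00 = 1/2, w01 = -1, w10 = 0, w11 = -1

1/2 -1 0 -1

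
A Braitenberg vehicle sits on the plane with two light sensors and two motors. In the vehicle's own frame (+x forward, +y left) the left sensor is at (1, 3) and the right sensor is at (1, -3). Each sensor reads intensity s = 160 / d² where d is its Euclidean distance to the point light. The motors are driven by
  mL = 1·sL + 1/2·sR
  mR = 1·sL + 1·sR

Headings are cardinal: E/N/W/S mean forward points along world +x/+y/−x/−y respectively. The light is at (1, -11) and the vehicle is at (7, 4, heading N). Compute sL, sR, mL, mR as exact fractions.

32/53 160/337 15024/17861 19264/17861

left sensor world pos  = (4, 5); dL² = 265
right sensor world pos = (10, 5); dR² = 337
sL = 160/265 = 32/53
sR = 160/337 = 160/337
mL = 1·sL + 1/2·sR = 15024/17861
mR = 1·sL + 1·sR = 19264/17861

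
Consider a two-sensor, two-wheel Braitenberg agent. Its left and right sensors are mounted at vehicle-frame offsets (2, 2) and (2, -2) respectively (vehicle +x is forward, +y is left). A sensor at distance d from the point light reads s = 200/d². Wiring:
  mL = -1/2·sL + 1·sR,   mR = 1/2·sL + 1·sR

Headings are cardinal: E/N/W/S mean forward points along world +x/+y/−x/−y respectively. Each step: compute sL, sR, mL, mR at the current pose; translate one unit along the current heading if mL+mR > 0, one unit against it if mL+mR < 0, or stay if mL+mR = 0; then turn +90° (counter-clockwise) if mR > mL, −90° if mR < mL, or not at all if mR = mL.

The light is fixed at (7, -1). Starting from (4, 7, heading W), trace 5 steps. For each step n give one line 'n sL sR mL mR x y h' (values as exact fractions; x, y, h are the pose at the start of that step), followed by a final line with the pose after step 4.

0 200/61 8/5 -12/305 988/305 4 7 W
1 5 25/9 5/18 95/18 3 7 S
2 40/17 200/29 2820/493 3980/493 3 6 E
3 100/53 100/41 3250/2173 7350/2173 4 6 N
4 200/61 8/5 -12/305 988/305 4 7 W
final 3 7 S

n=0: pose=(4,7,W); sL=200/61, sR=8/5; mL=-12/305, mR=988/305; mL+mR=16/5 → advance +1; mR−mL=200/61 → turn +1·90°
n=1: pose=(3,7,S); sL=5, sR=25/9; mL=5/18, mR=95/18; mL+mR=50/9 → advance +1; mR−mL=5 → turn +1·90°
n=2: pose=(3,6,E); sL=40/17, sR=200/29; mL=2820/493, mR=3980/493; mL+mR=400/29 → advance +1; mR−mL=40/17 → turn +1·90°
n=3: pose=(4,6,N); sL=100/53, sR=100/41; mL=3250/2173, mR=7350/2173; mL+mR=200/41 → advance +1; mR−mL=100/53 → turn +1·90°
n=4: pose=(4,7,W); sL=200/61, sR=8/5; mL=-12/305, mR=988/305; mL+mR=16/5 → advance +1; mR−mL=200/61 → turn +1·90°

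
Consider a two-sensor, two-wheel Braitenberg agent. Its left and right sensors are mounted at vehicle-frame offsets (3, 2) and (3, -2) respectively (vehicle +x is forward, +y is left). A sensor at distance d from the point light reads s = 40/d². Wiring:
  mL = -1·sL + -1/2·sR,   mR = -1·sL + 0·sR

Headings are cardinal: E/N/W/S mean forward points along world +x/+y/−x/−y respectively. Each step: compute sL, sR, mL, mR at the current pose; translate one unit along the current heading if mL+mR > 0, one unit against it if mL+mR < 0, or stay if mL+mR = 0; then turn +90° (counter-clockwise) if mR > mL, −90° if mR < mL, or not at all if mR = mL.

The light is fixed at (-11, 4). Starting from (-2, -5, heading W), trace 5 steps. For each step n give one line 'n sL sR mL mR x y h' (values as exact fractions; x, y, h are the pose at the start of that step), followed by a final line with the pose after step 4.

n=0: pose=(-2,-5,W); sL=40/157, sR=8/17; mL=-1308/2669, mR=-40/157; mL+mR=-1988/2669 → advance -1; mR−mL=4/17 → turn +1·90°
n=1: pose=(-1,-5,S); sL=5/36, sR=5/26; mL=-55/234, mR=-5/36; mL+mR=-175/468 → advance -1; mR−mL=5/52 → turn +1·90°
n=2: pose=(-1,-4,E); sL=8/41, sR=40/269; mL=-2972/11029, mR=-8/41; mL+mR=-5124/11029 → advance -1; mR−mL=20/269 → turn +1·90°
n=3: pose=(-2,-4,N); sL=20/37, sR=20/73; mL=-1830/2701, mR=-20/37; mL+mR=-3290/2701 → advance -1; mR−mL=10/73 → turn +1·90°
n=4: pose=(-2,-5,W); sL=40/157, sR=8/17; mL=-1308/2669, mR=-40/157; mL+mR=-1988/2669 → advance -1; mR−mL=4/17 → turn +1·90°

0 40/157 8/17 -1308/2669 -40/157 -2 -5 W
1 5/36 5/26 -55/234 -5/36 -1 -5 S
2 8/41 40/269 -2972/11029 -8/41 -1 -4 E
3 20/37 20/73 -1830/2701 -20/37 -2 -4 N
4 40/157 8/17 -1308/2669 -40/157 -2 -5 W
final -1 -5 S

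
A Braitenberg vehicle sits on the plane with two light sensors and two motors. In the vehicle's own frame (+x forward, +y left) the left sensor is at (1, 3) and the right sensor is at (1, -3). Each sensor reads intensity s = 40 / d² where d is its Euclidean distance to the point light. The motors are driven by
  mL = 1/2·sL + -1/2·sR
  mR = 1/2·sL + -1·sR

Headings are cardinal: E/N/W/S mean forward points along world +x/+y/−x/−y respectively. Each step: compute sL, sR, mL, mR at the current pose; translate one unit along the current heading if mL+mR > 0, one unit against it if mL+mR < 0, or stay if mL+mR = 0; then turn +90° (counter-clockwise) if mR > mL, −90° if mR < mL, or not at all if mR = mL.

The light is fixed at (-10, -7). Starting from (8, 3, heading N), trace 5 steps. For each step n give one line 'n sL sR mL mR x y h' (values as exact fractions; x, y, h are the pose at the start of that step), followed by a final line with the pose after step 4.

n=0: pose=(8,3,N); sL=20/173, sR=20/281; mL=1080/48613, mR=-650/48613; mL+mR=430/48613 → advance +1; mR−mL=-10/281 → turn -1·90°
n=1: pose=(8,4,E); sL=40/557, sR=8/85; mL=-528/47345, mR=-2756/47345; mL+mR=-3284/47345 → advance -1; mR−mL=-4/85 → turn -1·90°
n=2: pose=(7,4,S); sL=2/25, sR=5/37; mL=-51/1850, mR=-88/925; mL+mR=-227/1850 → advance -1; mR−mL=-5/74 → turn -1·90°
n=3: pose=(7,5,W); sL=40/337, sR=40/481; mL=2880/162097, mR=-3860/162097; mL+mR=-980/162097 → advance -1; mR−mL=-20/481 → turn -1·90°
n=4: pose=(8,5,N); sL=20/197, sR=4/61; mL=216/12017, mR=-178/12017; mL+mR=38/12017 → advance +1; mR−mL=-2/61 → turn -1·90°

0 20/173 20/281 1080/48613 -650/48613 8 3 N
1 40/557 8/85 -528/47345 -2756/47345 8 4 E
2 2/25 5/37 -51/1850 -88/925 7 4 S
3 40/337 40/481 2880/162097 -3860/162097 7 5 W
4 20/197 4/61 216/12017 -178/12017 8 5 N
final 8 6 E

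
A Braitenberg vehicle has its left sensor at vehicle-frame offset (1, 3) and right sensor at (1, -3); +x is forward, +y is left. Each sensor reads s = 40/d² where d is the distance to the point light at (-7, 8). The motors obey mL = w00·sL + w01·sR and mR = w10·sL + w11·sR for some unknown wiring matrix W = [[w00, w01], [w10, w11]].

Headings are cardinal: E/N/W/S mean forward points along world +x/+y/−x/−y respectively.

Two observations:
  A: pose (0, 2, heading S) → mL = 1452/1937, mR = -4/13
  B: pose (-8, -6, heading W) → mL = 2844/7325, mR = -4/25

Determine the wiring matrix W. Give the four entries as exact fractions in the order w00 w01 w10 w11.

1/2 1 0 -1/2

obs A: pose=(0,2,S) → sL=40/149, sR=8/13, mL=1452/1937, mR=-4/13
obs B: pose=(-8,-6,W) → sL=40/293, sR=8/25, mL=2844/7325, mR=-4/25
sensor matrix S = [[40/149, 8/13], [40/293, 8/25]]; det S = 5376/2837705
solve [mL_A; mL_B] = S·[w00; w01] and [mR_A; mR_B] = S·[w10; w11]:
  w00 = 1/2, w01 = 1, w10 = 0, w11 = -1/2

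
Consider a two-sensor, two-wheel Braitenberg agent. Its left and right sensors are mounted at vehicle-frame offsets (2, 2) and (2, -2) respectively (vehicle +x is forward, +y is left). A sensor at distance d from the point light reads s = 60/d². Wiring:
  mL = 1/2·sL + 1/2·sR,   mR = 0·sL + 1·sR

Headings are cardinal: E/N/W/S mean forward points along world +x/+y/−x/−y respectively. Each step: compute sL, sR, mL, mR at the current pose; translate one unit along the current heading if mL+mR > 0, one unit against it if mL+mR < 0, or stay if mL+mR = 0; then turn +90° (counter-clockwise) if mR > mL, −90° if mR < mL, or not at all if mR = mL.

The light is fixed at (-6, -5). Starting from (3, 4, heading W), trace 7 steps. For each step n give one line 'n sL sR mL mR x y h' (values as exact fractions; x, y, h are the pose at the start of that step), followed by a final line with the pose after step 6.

n=0: pose=(3,4,W); sL=30/49, sR=6/17; mL=402/833, mR=6/17; mL+mR=696/833 → advance +1; mR−mL=-108/833 → turn -1·90°
n=1: pose=(2,4,N); sL=60/157, sR=60/221; mL=11340/34697, mR=60/221; mL+mR=20760/34697 → advance +1; mR−mL=-1920/34697 → turn -1·90°
n=2: pose=(2,5,E); sL=15/61, sR=15/41; mL=765/2501, mR=15/41; mL+mR=1680/2501 → advance +1; mR−mL=150/2501 → turn +1·90°
n=3: pose=(3,5,N); sL=60/193, sR=12/53; mL=2748/10229, mR=12/53; mL+mR=5064/10229 → advance +1; mR−mL=-432/10229 → turn -1·90°
n=4: pose=(3,6,E); sL=6/29, sR=30/101; mL=738/2929, mR=30/101; mL+mR=1608/2929 → advance +1; mR−mL=132/2929 → turn +1·90°
n=5: pose=(4,6,N); sL=60/233, sR=60/313; mL=16380/72929, mR=60/313; mL+mR=30360/72929 → advance +1; mR−mL=-2400/72929 → turn -1·90°
n=6: pose=(4,7,E); sL=3/17, sR=15/61; mL=219/1037, mR=15/61; mL+mR=474/1037 → advance +1; mR−mL=36/1037 → turn +1·90°

0 30/49 6/17 402/833 6/17 3 4 W
1 60/157 60/221 11340/34697 60/221 2 4 N
2 15/61 15/41 765/2501 15/41 2 5 E
3 60/193 12/53 2748/10229 12/53 3 5 N
4 6/29 30/101 738/2929 30/101 3 6 E
5 60/233 60/313 16380/72929 60/313 4 6 N
6 3/17 15/61 219/1037 15/61 4 7 E
final 5 7 N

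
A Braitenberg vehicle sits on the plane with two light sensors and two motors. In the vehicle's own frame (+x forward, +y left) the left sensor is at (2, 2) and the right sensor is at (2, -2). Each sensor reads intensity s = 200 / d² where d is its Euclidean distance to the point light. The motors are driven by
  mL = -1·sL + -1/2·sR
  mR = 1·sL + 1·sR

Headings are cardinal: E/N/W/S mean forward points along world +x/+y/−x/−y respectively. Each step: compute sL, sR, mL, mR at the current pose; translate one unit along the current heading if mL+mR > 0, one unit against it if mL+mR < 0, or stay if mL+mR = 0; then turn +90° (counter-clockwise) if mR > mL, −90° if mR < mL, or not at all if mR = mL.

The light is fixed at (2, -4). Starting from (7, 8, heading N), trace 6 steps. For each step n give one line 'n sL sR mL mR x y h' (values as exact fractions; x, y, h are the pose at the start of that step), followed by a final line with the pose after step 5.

n=0: pose=(7,8,N); sL=40/41, sR=40/49; mL=-2780/2009, mR=3600/2009; mL+mR=20/49 → advance +1; mR−mL=6380/2009 → turn +1·90°
n=1: pose=(7,9,W); sL=20/13, sR=100/117; mL=-230/117, mR=280/117; mL+mR=50/117 → advance +1; mR−mL=170/39 → turn +1·90°
n=2: pose=(6,9,S); sL=200/157, sR=8/5; mL=-1628/785, mR=2256/785; mL+mR=4/5 → advance +1; mR−mL=3884/785 → turn +1·90°
n=3: pose=(6,8,E); sL=25/29, sR=25/17; mL=-1575/986, mR=1150/493; mL+mR=25/34 → advance +1; mR−mL=3875/986 → turn +1·90°
n=4: pose=(7,8,N); sL=40/41, sR=40/49; mL=-2780/2009, mR=3600/2009; mL+mR=20/49 → advance +1; mR−mL=6380/2009 → turn +1·90°
n=5: pose=(7,9,W); sL=20/13, sR=100/117; mL=-230/117, mR=280/117; mL+mR=50/117 → advance +1; mR−mL=170/39 → turn +1·90°

0 40/41 40/49 -2780/2009 3600/2009 7 8 N
1 20/13 100/117 -230/117 280/117 7 9 W
2 200/157 8/5 -1628/785 2256/785 6 9 S
3 25/29 25/17 -1575/986 1150/493 6 8 E
4 40/41 40/49 -2780/2009 3600/2009 7 8 N
5 20/13 100/117 -230/117 280/117 7 9 W
final 6 9 S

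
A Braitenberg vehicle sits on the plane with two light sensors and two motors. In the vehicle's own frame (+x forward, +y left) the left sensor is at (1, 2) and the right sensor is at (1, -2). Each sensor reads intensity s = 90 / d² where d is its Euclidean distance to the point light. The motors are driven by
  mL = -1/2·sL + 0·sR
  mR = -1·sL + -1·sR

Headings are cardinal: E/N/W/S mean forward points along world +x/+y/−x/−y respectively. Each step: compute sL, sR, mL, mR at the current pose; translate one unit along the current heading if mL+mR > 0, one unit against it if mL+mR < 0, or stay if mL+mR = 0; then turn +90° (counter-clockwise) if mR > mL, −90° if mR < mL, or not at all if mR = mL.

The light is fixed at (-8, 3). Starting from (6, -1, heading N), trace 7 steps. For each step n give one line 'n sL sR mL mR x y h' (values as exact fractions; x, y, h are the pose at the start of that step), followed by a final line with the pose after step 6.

0 10/17 18/53 -5/17 -836/901 6 -1 N
1 5/13 45/137 -5/26 -1270/1781 6 -2 E
2 10/29 90/157 -5/29 -4180/4553 5 -2 S
3 1/2 45/74 -1/4 -41/37 5 -1 W
4 10/17 18/53 -5/17 -836/901 6 -1 N
5 5/13 45/137 -5/26 -1270/1781 6 -2 E
6 10/29 90/157 -5/29 -4180/4553 5 -2 S
final 5 -1 W

n=0: pose=(6,-1,N); sL=10/17, sR=18/53; mL=-5/17, mR=-836/901; mL+mR=-1101/901 → advance -1; mR−mL=-571/901 → turn -1·90°
n=1: pose=(6,-2,E); sL=5/13, sR=45/137; mL=-5/26, mR=-1270/1781; mL+mR=-3225/3562 → advance -1; mR−mL=-1855/3562 → turn -1·90°
n=2: pose=(5,-2,S); sL=10/29, sR=90/157; mL=-5/29, mR=-4180/4553; mL+mR=-4965/4553 → advance -1; mR−mL=-3395/4553 → turn -1·90°
n=3: pose=(5,-1,W); sL=1/2, sR=45/74; mL=-1/4, mR=-41/37; mL+mR=-201/148 → advance -1; mR−mL=-127/148 → turn -1·90°
n=4: pose=(6,-1,N); sL=10/17, sR=18/53; mL=-5/17, mR=-836/901; mL+mR=-1101/901 → advance -1; mR−mL=-571/901 → turn -1·90°
n=5: pose=(6,-2,E); sL=5/13, sR=45/137; mL=-5/26, mR=-1270/1781; mL+mR=-3225/3562 → advance -1; mR−mL=-1855/3562 → turn -1·90°
n=6: pose=(5,-2,S); sL=10/29, sR=90/157; mL=-5/29, mR=-4180/4553; mL+mR=-4965/4553 → advance -1; mR−mL=-3395/4553 → turn -1·90°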